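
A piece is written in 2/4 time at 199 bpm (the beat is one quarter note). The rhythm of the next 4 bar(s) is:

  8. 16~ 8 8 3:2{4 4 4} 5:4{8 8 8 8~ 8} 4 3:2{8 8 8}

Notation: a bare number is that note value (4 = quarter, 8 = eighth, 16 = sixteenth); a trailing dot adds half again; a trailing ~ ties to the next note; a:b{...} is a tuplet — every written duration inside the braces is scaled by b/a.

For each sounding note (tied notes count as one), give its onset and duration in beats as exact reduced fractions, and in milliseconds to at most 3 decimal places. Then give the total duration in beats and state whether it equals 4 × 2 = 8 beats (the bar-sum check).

1) 0.0ms=0b +226.131ms=3/4b
2) 226.131ms=3/4b +226.131ms=3/4b
3) 452.261ms=3/2b +150.754ms=1/2b
4) 603.015ms=2b +201.005ms=2/3b
5) 804.02ms=8/3b +201.005ms=2/3b
6) 1005.025ms=10/3b +201.005ms=2/3b
7) 1206.03ms=4b +120.603ms=2/5b
8) 1326.633ms=22/5b +120.603ms=2/5b
9) 1447.236ms=24/5b +120.603ms=2/5b
10) 1567.839ms=26/5b +241.206ms=4/5b
11) 1809.045ms=6b +301.508ms=1b
12) 2110.553ms=7b +100.503ms=1/3b
13) 2211.055ms=22/3b +100.503ms=1/3b
14) 2311.558ms=23/3b +100.503ms=1/3b
Σ=8b of 8 (199bpm 2/4) — PASS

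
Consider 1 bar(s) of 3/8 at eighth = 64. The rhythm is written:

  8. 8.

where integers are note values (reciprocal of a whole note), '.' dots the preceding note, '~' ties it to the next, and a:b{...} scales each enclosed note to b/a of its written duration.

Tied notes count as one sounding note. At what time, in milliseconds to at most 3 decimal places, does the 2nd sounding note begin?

1. 0.0ms @ 0 + 1406.25ms (3/2)
2. 1406.25ms @ 3/2 + 1406.25ms (3/2)

note 2 onset = 3/2b = 1406.25ms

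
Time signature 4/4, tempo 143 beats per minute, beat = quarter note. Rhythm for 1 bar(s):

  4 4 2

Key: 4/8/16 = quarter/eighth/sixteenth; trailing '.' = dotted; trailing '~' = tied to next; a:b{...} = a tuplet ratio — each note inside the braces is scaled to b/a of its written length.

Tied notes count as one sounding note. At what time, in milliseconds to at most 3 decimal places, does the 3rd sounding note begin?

note 3 onset = 2b = 839.161ms

1. 0.0ms @ 0 + 419.58ms (1)
2. 419.58ms @ 1 + 419.58ms (1)
3. 839.161ms @ 2 + 839.161ms (2)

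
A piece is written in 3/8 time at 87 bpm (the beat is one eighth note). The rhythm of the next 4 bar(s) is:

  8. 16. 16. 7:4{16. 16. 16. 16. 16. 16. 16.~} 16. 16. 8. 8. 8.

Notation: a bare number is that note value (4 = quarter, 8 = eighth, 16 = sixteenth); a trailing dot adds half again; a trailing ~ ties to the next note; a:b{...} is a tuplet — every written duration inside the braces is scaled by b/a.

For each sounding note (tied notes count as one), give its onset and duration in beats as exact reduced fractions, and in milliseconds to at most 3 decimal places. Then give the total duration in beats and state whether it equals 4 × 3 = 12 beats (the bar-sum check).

1) 0.0ms=0b +1034.483ms=3/2b
2) 1034.483ms=3/2b +517.241ms=3/4b
3) 1551.724ms=9/4b +517.241ms=3/4b
4) 2068.966ms=3b +295.567ms=3/7b
5) 2364.532ms=24/7b +295.567ms=3/7b
6) 2660.099ms=27/7b +295.567ms=3/7b
7) 2955.665ms=30/7b +295.567ms=3/7b
8) 3251.232ms=33/7b +295.567ms=3/7b
9) 3546.798ms=36/7b +295.567ms=3/7b
10) 3842.365ms=39/7b +812.808ms=33/28b
11) 4655.172ms=27/4b +517.241ms=3/4b
12) 5172.414ms=15/2b +1034.483ms=3/2b
13) 6206.897ms=9b +1034.483ms=3/2b
14) 7241.379ms=21/2b +1034.483ms=3/2b
Σ=12b of 12 (87bpm 3/8) — PASS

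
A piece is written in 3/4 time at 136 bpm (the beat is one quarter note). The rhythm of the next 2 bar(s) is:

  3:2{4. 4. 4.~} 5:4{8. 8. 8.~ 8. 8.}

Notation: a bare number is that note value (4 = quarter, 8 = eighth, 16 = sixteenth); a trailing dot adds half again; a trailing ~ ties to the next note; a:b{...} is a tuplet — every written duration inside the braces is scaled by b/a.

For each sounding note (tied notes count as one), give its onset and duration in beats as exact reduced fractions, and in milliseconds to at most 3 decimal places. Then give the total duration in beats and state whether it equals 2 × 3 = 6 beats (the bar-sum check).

1) 0.0ms=0b +441.176ms=1b
2) 441.176ms=1b +441.176ms=1b
3) 882.353ms=2b +705.882ms=8/5b
4) 1588.235ms=18/5b +264.706ms=3/5b
5) 1852.941ms=21/5b +529.412ms=6/5b
6) 2382.353ms=27/5b +264.706ms=3/5b
Σ=6b of 6 (136bpm 3/4) — PASS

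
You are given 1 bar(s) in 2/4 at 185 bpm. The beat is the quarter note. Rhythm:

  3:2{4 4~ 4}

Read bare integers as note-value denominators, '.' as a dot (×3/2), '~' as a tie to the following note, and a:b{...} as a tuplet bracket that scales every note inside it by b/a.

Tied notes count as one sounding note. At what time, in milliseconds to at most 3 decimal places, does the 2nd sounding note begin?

1. 0.0ms @ 0 + 216.216ms (2/3)
2. 216.216ms @ 2/3 + 432.432ms (4/3)

note 2 onset = 2/3b = 216.216ms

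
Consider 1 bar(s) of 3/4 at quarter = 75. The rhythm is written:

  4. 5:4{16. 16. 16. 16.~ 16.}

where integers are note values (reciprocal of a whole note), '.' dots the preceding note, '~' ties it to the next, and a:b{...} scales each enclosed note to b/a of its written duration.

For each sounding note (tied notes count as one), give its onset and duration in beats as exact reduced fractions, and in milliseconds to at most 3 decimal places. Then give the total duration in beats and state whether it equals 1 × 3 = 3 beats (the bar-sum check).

1) 0.0ms=0b +1200.0ms=3/2b
2) 1200.0ms=3/2b +240.0ms=3/10b
3) 1440.0ms=9/5b +240.0ms=3/10b
4) 1680.0ms=21/10b +240.0ms=3/10b
5) 1920.0ms=12/5b +480.0ms=3/5b
Σ=3b of 3 (75bpm 3/4) — PASS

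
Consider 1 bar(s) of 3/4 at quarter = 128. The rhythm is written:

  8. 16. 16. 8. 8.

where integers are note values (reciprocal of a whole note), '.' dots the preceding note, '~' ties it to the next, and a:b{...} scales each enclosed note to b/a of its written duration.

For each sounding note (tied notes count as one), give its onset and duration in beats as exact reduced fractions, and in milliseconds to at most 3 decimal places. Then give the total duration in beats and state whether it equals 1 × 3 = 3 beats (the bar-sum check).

1) 0.0ms=0b +351.562ms=3/4b
2) 351.562ms=3/4b +175.781ms=3/8b
3) 527.344ms=9/8b +175.781ms=3/8b
4) 703.125ms=3/2b +351.562ms=3/4b
5) 1054.688ms=9/4b +351.562ms=3/4b
Σ=3b of 3 (128bpm 3/4) — PASS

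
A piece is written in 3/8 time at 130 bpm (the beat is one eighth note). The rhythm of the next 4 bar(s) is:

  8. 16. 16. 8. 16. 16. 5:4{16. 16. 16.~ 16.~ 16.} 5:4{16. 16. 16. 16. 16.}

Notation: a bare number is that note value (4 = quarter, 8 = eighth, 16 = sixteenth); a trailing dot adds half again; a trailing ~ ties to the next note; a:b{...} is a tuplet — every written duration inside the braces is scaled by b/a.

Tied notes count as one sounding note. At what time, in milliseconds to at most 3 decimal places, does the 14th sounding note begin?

note 14 onset = 57/5b = 5261.538ms

1. 0.0ms @ 0 + 692.308ms (3/2)
2. 692.308ms @ 3/2 + 346.154ms (3/4)
3. 1038.462ms @ 9/4 + 346.154ms (3/4)
4. 1384.615ms @ 3 + 692.308ms (3/2)
5. 2076.923ms @ 9/2 + 346.154ms (3/4)
6. 2423.077ms @ 21/4 + 346.154ms (3/4)
7. 2769.231ms @ 6 + 276.923ms (3/5)
8. 3046.154ms @ 33/5 + 276.923ms (3/5)
9. 3323.077ms @ 36/5 + 830.769ms (9/5)
10. 4153.846ms @ 9 + 276.923ms (3/5)
11. 4430.769ms @ 48/5 + 276.923ms (3/5)
12. 4707.692ms @ 51/5 + 276.923ms (3/5)
13. 4984.615ms @ 54/5 + 276.923ms (3/5)
14. 5261.538ms @ 57/5 + 276.923ms (3/5)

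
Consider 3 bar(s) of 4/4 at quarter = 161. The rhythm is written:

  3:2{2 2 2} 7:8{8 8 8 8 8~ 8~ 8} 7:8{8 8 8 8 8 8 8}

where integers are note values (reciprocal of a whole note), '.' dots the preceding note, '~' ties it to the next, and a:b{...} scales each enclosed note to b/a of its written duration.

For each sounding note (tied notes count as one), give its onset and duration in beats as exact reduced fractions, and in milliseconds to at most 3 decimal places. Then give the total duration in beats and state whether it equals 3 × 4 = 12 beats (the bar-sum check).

1) 0.0ms=0b +496.894ms=4/3b
2) 496.894ms=4/3b +496.894ms=4/3b
3) 993.789ms=8/3b +496.894ms=4/3b
4) 1490.683ms=4b +212.955ms=4/7b
5) 1703.638ms=32/7b +212.955ms=4/7b
6) 1916.593ms=36/7b +212.955ms=4/7b
7) 2129.547ms=40/7b +212.955ms=4/7b
8) 2342.502ms=44/7b +638.864ms=12/7b
9) 2981.366ms=8b +212.955ms=4/7b
10) 3194.321ms=60/7b +212.955ms=4/7b
11) 3407.276ms=64/7b +212.955ms=4/7b
12) 3620.231ms=68/7b +212.955ms=4/7b
13) 3833.185ms=72/7b +212.955ms=4/7b
14) 4046.14ms=76/7b +212.955ms=4/7b
15) 4259.095ms=80/7b +212.955ms=4/7b
Σ=12b of 12 (161bpm 4/4) — PASS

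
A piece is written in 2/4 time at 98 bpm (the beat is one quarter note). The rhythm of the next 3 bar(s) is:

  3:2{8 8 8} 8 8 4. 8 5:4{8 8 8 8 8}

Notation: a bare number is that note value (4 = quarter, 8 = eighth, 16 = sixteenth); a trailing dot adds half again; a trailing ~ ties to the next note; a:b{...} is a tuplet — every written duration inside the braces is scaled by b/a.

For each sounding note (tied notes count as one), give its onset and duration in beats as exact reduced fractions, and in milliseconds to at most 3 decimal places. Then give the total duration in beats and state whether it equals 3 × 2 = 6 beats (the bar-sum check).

1) 0.0ms=0b +204.082ms=1/3b
2) 204.082ms=1/3b +204.082ms=1/3b
3) 408.163ms=2/3b +204.082ms=1/3b
4) 612.245ms=1b +306.122ms=1/2b
5) 918.367ms=3/2b +306.122ms=1/2b
6) 1224.49ms=2b +918.367ms=3/2b
7) 2142.857ms=7/2b +306.122ms=1/2b
8) 2448.98ms=4b +244.898ms=2/5b
9) 2693.878ms=22/5b +244.898ms=2/5b
10) 2938.776ms=24/5b +244.898ms=2/5b
11) 3183.673ms=26/5b +244.898ms=2/5b
12) 3428.571ms=28/5b +244.898ms=2/5b
Σ=6b of 6 (98bpm 2/4) — PASS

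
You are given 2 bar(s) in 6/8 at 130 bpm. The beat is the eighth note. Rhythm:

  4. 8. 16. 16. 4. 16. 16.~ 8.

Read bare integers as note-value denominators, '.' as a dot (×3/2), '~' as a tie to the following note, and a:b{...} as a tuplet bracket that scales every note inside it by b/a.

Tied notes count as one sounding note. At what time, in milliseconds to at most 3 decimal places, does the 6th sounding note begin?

1. 0.0ms @ 0 + 1384.615ms (3)
2. 1384.615ms @ 3 + 692.308ms (3/2)
3. 2076.923ms @ 9/2 + 346.154ms (3/4)
4. 2423.077ms @ 21/4 + 346.154ms (3/4)
5. 2769.231ms @ 6 + 1384.615ms (3)
6. 4153.846ms @ 9 + 346.154ms (3/4)
7. 4500.0ms @ 39/4 + 1038.462ms (9/4)

note 6 onset = 9b = 4153.846ms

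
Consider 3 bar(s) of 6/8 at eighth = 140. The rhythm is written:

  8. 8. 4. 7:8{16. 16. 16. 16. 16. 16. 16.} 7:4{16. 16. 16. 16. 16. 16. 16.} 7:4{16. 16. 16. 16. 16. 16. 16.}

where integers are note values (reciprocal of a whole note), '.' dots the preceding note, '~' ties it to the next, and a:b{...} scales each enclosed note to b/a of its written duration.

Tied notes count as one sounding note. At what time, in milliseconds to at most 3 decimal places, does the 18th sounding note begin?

1. 0.0ms @ 0 + 642.857ms (3/2)
2. 642.857ms @ 3/2 + 642.857ms (3/2)
3. 1285.714ms @ 3 + 1285.714ms (3)
4. 2571.429ms @ 6 + 367.347ms (6/7)
5. 2938.776ms @ 48/7 + 367.347ms (6/7)
6. 3306.122ms @ 54/7 + 367.347ms (6/7)
7. 3673.469ms @ 60/7 + 367.347ms (6/7)
8. 4040.816ms @ 66/7 + 367.347ms (6/7)
9. 4408.163ms @ 72/7 + 367.347ms (6/7)
10. 4775.51ms @ 78/7 + 367.347ms (6/7)
11. 5142.857ms @ 12 + 183.673ms (3/7)
12. 5326.531ms @ 87/7 + 183.673ms (3/7)
13. 5510.204ms @ 90/7 + 183.673ms (3/7)
14. 5693.878ms @ 93/7 + 183.673ms (3/7)
15. 5877.551ms @ 96/7 + 183.673ms (3/7)
16. 6061.224ms @ 99/7 + 183.673ms (3/7)
17. 6244.898ms @ 102/7 + 183.673ms (3/7)
18. 6428.571ms @ 15 + 183.673ms (3/7)
19. 6612.245ms @ 108/7 + 183.673ms (3/7)
20. 6795.918ms @ 111/7 + 183.673ms (3/7)
21. 6979.592ms @ 114/7 + 183.673ms (3/7)
22. 7163.265ms @ 117/7 + 183.673ms (3/7)
23. 7346.939ms @ 120/7 + 183.673ms (3/7)
24. 7530.612ms @ 123/7 + 183.673ms (3/7)

note 18 onset = 15b = 6428.571ms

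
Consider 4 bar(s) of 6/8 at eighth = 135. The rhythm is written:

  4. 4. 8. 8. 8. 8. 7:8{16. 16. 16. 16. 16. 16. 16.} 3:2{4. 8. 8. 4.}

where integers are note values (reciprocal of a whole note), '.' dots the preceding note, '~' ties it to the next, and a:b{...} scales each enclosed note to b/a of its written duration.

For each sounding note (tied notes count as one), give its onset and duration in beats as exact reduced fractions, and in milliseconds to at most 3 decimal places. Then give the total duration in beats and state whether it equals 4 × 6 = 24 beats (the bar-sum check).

1) 0.0ms=0b +1333.333ms=3b
2) 1333.333ms=3b +1333.333ms=3b
3) 2666.667ms=6b +666.667ms=3/2b
4) 3333.333ms=15/2b +666.667ms=3/2b
5) 4000.0ms=9b +666.667ms=3/2b
6) 4666.667ms=21/2b +666.667ms=3/2b
7) 5333.333ms=12b +380.952ms=6/7b
8) 5714.286ms=90/7b +380.952ms=6/7b
9) 6095.238ms=96/7b +380.952ms=6/7b
10) 6476.19ms=102/7b +380.952ms=6/7b
11) 6857.143ms=108/7b +380.952ms=6/7b
12) 7238.095ms=114/7b +380.952ms=6/7b
13) 7619.048ms=120/7b +380.952ms=6/7b
14) 8000.0ms=18b +888.889ms=2b
15) 8888.889ms=20b +444.444ms=1b
16) 9333.333ms=21b +444.444ms=1b
17) 9777.778ms=22b +888.889ms=2b
Σ=24b of 24 (135bpm 6/8) — PASS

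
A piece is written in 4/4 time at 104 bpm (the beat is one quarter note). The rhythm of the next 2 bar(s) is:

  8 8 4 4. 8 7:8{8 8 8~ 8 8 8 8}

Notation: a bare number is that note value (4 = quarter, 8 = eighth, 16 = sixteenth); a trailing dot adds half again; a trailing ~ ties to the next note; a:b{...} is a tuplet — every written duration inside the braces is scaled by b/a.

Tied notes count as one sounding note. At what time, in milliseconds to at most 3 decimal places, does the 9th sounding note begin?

note 9 onset = 44/7b = 3626.374ms

1. 0.0ms @ 0 + 288.462ms (1/2)
2. 288.462ms @ 1/2 + 288.462ms (1/2)
3. 576.923ms @ 1 + 576.923ms (1)
4. 1153.846ms @ 2 + 865.385ms (3/2)
5. 2019.231ms @ 7/2 + 288.462ms (1/2)
6. 2307.692ms @ 4 + 329.67ms (4/7)
7. 2637.363ms @ 32/7 + 329.67ms (4/7)
8. 2967.033ms @ 36/7 + 659.341ms (8/7)
9. 3626.374ms @ 44/7 + 329.67ms (4/7)
10. 3956.044ms @ 48/7 + 329.67ms (4/7)
11. 4285.714ms @ 52/7 + 329.67ms (4/7)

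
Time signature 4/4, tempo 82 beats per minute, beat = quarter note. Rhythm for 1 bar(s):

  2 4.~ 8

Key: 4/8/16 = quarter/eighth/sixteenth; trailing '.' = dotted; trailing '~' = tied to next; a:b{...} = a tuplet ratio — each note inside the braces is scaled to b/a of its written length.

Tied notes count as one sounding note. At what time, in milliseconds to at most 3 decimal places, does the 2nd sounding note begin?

1. 0.0ms @ 0 + 1463.415ms (2)
2. 1463.415ms @ 2 + 1463.415ms (2)

note 2 onset = 2b = 1463.415ms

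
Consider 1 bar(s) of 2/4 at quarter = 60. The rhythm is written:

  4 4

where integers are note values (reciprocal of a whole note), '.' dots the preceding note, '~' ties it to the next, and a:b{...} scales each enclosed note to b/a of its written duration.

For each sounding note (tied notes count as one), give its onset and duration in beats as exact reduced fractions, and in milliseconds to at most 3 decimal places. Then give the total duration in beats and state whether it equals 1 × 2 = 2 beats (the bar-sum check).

1) 0.0ms=0b +1000.0ms=1b
2) 1000.0ms=1b +1000.0ms=1b
Σ=2b of 2 (60bpm 2/4) — PASS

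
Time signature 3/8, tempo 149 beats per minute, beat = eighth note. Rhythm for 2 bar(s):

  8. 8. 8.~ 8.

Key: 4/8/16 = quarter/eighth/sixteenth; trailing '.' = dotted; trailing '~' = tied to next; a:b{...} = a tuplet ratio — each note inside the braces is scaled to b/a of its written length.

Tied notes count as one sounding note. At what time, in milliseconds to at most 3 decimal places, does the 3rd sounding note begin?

1. 0.0ms @ 0 + 604.027ms (3/2)
2. 604.027ms @ 3/2 + 604.027ms (3/2)
3. 1208.054ms @ 3 + 1208.054ms (3)

note 3 onset = 3b = 1208.054ms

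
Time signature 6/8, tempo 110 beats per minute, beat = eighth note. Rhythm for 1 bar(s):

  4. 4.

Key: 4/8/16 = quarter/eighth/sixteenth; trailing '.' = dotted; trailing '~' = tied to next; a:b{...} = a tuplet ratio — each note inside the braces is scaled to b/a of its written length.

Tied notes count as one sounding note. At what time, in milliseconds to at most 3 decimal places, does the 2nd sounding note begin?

1. 0.0ms @ 0 + 1636.364ms (3)
2. 1636.364ms @ 3 + 1636.364ms (3)

note 2 onset = 3b = 1636.364ms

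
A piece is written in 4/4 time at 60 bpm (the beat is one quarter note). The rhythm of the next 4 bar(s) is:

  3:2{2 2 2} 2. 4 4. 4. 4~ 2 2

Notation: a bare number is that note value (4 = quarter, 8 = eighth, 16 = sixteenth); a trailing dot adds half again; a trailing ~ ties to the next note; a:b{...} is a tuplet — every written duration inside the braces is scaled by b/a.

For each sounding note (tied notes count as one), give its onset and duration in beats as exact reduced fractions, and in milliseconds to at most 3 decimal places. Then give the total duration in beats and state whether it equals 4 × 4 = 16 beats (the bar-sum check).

1) 0.0ms=0b +1333.333ms=4/3b
2) 1333.333ms=4/3b +1333.333ms=4/3b
3) 2666.667ms=8/3b +1333.333ms=4/3b
4) 4000.0ms=4b +3000.0ms=3b
5) 7000.0ms=7b +1000.0ms=1b
6) 8000.0ms=8b +1500.0ms=3/2b
7) 9500.0ms=19/2b +1500.0ms=3/2b
8) 11000.0ms=11b +3000.0ms=3b
9) 14000.0ms=14b +2000.0ms=2b
Σ=16b of 16 (60bpm 4/4) — PASS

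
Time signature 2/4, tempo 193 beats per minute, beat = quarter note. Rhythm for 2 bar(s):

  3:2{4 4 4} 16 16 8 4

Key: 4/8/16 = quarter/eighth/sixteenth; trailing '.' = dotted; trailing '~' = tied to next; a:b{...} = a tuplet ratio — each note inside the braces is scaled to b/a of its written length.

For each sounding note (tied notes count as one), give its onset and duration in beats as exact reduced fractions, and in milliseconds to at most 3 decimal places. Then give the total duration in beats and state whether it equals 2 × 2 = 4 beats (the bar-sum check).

1) 0.0ms=0b +207.254ms=2/3b
2) 207.254ms=2/3b +207.254ms=2/3b
3) 414.508ms=4/3b +207.254ms=2/3b
4) 621.762ms=2b +77.72ms=1/4b
5) 699.482ms=9/4b +77.72ms=1/4b
6) 777.202ms=5/2b +155.44ms=1/2b
7) 932.642ms=3b +310.881ms=1b
Σ=4b of 4 (193bpm 2/4) — PASS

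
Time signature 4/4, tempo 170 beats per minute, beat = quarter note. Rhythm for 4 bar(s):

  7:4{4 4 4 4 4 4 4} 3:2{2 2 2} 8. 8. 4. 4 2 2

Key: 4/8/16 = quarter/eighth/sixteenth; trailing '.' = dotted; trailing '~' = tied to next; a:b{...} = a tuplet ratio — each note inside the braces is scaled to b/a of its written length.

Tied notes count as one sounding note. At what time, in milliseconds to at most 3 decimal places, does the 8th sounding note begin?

note 8 onset = 4b = 1411.765ms

1. 0.0ms @ 0 + 201.681ms (4/7)
2. 201.681ms @ 4/7 + 201.681ms (4/7)
3. 403.361ms @ 8/7 + 201.681ms (4/7)
4. 605.042ms @ 12/7 + 201.681ms (4/7)
5. 806.723ms @ 16/7 + 201.681ms (4/7)
6. 1008.403ms @ 20/7 + 201.681ms (4/7)
7. 1210.084ms @ 24/7 + 201.681ms (4/7)
8. 1411.765ms @ 4 + 470.588ms (4/3)
9. 1882.353ms @ 16/3 + 470.588ms (4/3)
10. 2352.941ms @ 20/3 + 470.588ms (4/3)
11. 2823.529ms @ 8 + 264.706ms (3/4)
12. 3088.235ms @ 35/4 + 264.706ms (3/4)
13. 3352.941ms @ 19/2 + 529.412ms (3/2)
14. 3882.353ms @ 11 + 352.941ms (1)
15. 4235.294ms @ 12 + 705.882ms (2)
16. 4941.176ms @ 14 + 705.882ms (2)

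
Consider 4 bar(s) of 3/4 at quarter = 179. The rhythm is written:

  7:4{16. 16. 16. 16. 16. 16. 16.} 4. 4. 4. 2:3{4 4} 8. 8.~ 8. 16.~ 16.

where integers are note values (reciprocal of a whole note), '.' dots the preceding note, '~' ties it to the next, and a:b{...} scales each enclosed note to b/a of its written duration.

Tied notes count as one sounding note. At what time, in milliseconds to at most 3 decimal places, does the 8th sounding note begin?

note 8 onset = 3/2b = 502.793ms

1. 0.0ms @ 0 + 71.828ms (3/14)
2. 71.828ms @ 3/14 + 71.828ms (3/14)
3. 143.655ms @ 3/7 + 71.828ms (3/14)
4. 215.483ms @ 9/14 + 71.828ms (3/14)
5. 287.31ms @ 6/7 + 71.828ms (3/14)
6. 359.138ms @ 15/14 + 71.828ms (3/14)
7. 430.966ms @ 9/7 + 71.828ms (3/14)
8. 502.793ms @ 3/2 + 502.793ms (3/2)
9. 1005.587ms @ 3 + 502.793ms (3/2)
10. 1508.38ms @ 9/2 + 502.793ms (3/2)
11. 2011.173ms @ 6 + 502.793ms (3/2)
12. 2513.966ms @ 15/2 + 502.793ms (3/2)
13. 3016.76ms @ 9 + 251.397ms (3/4)
14. 3268.156ms @ 39/4 + 502.793ms (3/2)
15. 3770.95ms @ 45/4 + 251.397ms (3/4)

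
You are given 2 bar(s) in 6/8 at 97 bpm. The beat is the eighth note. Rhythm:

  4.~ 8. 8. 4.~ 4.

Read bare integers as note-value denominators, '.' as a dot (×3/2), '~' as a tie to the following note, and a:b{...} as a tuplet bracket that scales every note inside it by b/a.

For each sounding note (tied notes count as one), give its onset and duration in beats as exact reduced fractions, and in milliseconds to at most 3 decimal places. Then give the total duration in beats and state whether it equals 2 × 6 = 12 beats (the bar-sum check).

1) 0.0ms=0b +2783.505ms=9/2b
2) 2783.505ms=9/2b +927.835ms=3/2b
3) 3711.34ms=6b +3711.34ms=6b
Σ=12b of 12 (97bpm 6/8) — PASS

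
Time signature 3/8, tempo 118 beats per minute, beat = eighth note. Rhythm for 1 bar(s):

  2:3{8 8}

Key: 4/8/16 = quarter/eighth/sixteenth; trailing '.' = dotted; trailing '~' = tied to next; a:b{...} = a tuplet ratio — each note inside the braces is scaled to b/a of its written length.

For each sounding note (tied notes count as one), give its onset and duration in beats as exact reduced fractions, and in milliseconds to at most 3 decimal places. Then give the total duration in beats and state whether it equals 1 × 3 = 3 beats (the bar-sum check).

1) 0.0ms=0b +762.712ms=3/2b
2) 762.712ms=3/2b +762.712ms=3/2b
Σ=3b of 3 (118bpm 3/8) — PASS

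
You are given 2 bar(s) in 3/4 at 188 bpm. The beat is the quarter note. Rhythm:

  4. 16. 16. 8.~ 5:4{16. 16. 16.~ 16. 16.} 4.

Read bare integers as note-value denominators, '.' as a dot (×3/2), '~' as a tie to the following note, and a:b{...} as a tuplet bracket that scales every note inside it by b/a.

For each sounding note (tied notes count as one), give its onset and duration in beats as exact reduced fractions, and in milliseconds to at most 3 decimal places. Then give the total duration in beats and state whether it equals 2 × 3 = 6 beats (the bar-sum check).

1) 0.0ms=0b +478.723ms=3/2b
2) 478.723ms=3/2b +119.681ms=3/8b
3) 598.404ms=15/8b +119.681ms=3/8b
4) 718.085ms=9/4b +335.106ms=21/20b
5) 1053.191ms=33/10b +95.745ms=3/10b
6) 1148.936ms=18/5b +191.489ms=3/5b
7) 1340.426ms=21/5b +95.745ms=3/10b
8) 1436.17ms=9/2b +478.723ms=3/2b
Σ=6b of 6 (188bpm 3/4) — PASS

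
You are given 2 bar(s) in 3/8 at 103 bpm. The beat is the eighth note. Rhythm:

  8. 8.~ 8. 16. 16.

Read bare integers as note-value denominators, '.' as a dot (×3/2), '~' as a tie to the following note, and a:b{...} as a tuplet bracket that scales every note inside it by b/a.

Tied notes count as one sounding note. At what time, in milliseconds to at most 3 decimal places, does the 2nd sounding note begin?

note 2 onset = 3/2b = 873.786ms

1. 0.0ms @ 0 + 873.786ms (3/2)
2. 873.786ms @ 3/2 + 1747.573ms (3)
3. 2621.359ms @ 9/2 + 436.893ms (3/4)
4. 3058.252ms @ 21/4 + 436.893ms (3/4)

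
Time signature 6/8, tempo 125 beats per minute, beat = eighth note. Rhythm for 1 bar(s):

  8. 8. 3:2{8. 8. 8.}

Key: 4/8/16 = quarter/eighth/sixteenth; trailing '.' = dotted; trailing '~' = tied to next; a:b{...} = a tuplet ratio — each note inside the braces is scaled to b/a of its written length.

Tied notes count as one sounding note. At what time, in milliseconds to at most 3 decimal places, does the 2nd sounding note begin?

note 2 onset = 3/2b = 720.0ms

1. 0.0ms @ 0 + 720.0ms (3/2)
2. 720.0ms @ 3/2 + 720.0ms (3/2)
3. 1440.0ms @ 3 + 480.0ms (1)
4. 1920.0ms @ 4 + 480.0ms (1)
5. 2400.0ms @ 5 + 480.0ms (1)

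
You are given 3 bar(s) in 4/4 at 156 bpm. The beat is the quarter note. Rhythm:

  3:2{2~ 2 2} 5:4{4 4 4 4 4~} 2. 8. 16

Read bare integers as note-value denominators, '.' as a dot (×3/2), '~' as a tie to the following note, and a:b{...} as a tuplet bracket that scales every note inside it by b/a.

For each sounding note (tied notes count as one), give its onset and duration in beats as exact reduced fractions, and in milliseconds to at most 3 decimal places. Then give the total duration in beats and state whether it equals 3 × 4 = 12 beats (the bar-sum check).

1) 0.0ms=0b +1025.641ms=8/3b
2) 1025.641ms=8/3b +512.821ms=4/3b
3) 1538.462ms=4b +307.692ms=4/5b
4) 1846.154ms=24/5b +307.692ms=4/5b
5) 2153.846ms=28/5b +307.692ms=4/5b
6) 2461.538ms=32/5b +307.692ms=4/5b
7) 2769.231ms=36/5b +1461.538ms=19/5b
8) 4230.769ms=11b +288.462ms=3/4b
9) 4519.231ms=47/4b +96.154ms=1/4b
Σ=12b of 12 (156bpm 4/4) — PASS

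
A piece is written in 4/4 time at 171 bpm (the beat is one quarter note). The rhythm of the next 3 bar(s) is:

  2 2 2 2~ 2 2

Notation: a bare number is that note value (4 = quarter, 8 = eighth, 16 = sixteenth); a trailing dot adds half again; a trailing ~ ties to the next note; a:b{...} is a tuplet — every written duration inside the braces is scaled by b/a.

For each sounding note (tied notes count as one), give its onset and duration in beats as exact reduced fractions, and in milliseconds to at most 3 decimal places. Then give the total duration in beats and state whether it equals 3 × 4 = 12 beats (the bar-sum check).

1) 0.0ms=0b +701.754ms=2b
2) 701.754ms=2b +701.754ms=2b
3) 1403.509ms=4b +701.754ms=2b
4) 2105.263ms=6b +1403.509ms=4b
5) 3508.772ms=10b +701.754ms=2b
Σ=12b of 12 (171bpm 4/4) — PASS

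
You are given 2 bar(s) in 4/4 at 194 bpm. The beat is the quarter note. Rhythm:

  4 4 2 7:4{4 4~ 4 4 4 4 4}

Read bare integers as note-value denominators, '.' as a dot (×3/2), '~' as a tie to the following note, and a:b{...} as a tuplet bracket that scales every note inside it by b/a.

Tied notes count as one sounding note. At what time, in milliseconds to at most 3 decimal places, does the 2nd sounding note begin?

note 2 onset = 1b = 309.278ms

1. 0.0ms @ 0 + 309.278ms (1)
2. 309.278ms @ 1 + 309.278ms (1)
3. 618.557ms @ 2 + 618.557ms (2)
4. 1237.113ms @ 4 + 176.73ms (4/7)
5. 1413.844ms @ 32/7 + 353.461ms (8/7)
6. 1767.305ms @ 40/7 + 176.73ms (4/7)
7. 1944.035ms @ 44/7 + 176.73ms (4/7)
8. 2120.766ms @ 48/7 + 176.73ms (4/7)
9. 2297.496ms @ 52/7 + 176.73ms (4/7)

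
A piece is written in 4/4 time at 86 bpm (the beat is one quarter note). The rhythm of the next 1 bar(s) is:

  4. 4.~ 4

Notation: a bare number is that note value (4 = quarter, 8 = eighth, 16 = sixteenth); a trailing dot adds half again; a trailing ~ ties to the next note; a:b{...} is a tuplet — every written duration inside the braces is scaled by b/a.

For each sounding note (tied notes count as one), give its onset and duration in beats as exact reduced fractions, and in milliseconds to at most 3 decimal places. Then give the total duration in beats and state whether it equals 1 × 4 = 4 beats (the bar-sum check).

1) 0.0ms=0b +1046.512ms=3/2b
2) 1046.512ms=3/2b +1744.186ms=5/2b
Σ=4b of 4 (86bpm 4/4) — PASS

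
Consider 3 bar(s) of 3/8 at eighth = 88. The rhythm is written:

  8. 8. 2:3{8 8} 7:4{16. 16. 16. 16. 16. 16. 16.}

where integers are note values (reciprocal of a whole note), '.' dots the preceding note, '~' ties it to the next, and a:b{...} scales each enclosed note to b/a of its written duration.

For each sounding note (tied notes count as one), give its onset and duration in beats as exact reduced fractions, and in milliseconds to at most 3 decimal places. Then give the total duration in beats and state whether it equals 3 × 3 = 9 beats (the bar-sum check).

1) 0.0ms=0b +1022.727ms=3/2b
2) 1022.727ms=3/2b +1022.727ms=3/2b
3) 2045.455ms=3b +1022.727ms=3/2b
4) 3068.182ms=9/2b +1022.727ms=3/2b
5) 4090.909ms=6b +292.208ms=3/7b
6) 4383.117ms=45/7b +292.208ms=3/7b
7) 4675.325ms=48/7b +292.208ms=3/7b
8) 4967.532ms=51/7b +292.208ms=3/7b
9) 5259.74ms=54/7b +292.208ms=3/7b
10) 5551.948ms=57/7b +292.208ms=3/7b
11) 5844.156ms=60/7b +292.208ms=3/7b
Σ=9b of 9 (88bpm 3/8) — PASS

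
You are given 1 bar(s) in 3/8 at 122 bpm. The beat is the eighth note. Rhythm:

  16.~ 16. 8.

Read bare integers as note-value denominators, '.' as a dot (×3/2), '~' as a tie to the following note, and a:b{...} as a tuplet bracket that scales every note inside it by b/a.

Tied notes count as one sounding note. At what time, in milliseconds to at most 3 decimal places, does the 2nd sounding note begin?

1. 0.0ms @ 0 + 737.705ms (3/2)
2. 737.705ms @ 3/2 + 737.705ms (3/2)

note 2 onset = 3/2b = 737.705ms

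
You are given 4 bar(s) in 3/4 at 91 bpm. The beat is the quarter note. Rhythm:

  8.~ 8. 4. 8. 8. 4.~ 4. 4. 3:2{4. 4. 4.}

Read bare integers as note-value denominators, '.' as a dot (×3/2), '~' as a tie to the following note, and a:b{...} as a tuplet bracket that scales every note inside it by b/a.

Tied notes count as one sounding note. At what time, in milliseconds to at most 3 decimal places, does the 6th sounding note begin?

note 6 onset = 15/2b = 4945.055ms

1. 0.0ms @ 0 + 989.011ms (3/2)
2. 989.011ms @ 3/2 + 989.011ms (3/2)
3. 1978.022ms @ 3 + 494.505ms (3/4)
4. 2472.527ms @ 15/4 + 494.505ms (3/4)
5. 2967.033ms @ 9/2 + 1978.022ms (3)
6. 4945.055ms @ 15/2 + 989.011ms (3/2)
7. 5934.066ms @ 9 + 659.341ms (1)
8. 6593.407ms @ 10 + 659.341ms (1)
9. 7252.747ms @ 11 + 659.341ms (1)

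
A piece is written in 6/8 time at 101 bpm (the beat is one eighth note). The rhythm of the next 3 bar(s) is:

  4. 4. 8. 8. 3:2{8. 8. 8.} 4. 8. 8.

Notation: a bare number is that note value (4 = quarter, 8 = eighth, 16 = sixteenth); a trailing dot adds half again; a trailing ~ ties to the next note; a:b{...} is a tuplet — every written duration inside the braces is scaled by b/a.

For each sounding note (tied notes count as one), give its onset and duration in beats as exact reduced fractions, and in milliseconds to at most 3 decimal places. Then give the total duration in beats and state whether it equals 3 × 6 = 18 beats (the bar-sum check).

1) 0.0ms=0b +1782.178ms=3b
2) 1782.178ms=3b +1782.178ms=3b
3) 3564.356ms=6b +891.089ms=3/2b
4) 4455.446ms=15/2b +891.089ms=3/2b
5) 5346.535ms=9b +594.059ms=1b
6) 5940.594ms=10b +594.059ms=1b
7) 6534.653ms=11b +594.059ms=1b
8) 7128.713ms=12b +1782.178ms=3b
9) 8910.891ms=15b +891.089ms=3/2b
10) 9801.98ms=33/2b +891.089ms=3/2b
Σ=18b of 18 (101bpm 6/8) — PASS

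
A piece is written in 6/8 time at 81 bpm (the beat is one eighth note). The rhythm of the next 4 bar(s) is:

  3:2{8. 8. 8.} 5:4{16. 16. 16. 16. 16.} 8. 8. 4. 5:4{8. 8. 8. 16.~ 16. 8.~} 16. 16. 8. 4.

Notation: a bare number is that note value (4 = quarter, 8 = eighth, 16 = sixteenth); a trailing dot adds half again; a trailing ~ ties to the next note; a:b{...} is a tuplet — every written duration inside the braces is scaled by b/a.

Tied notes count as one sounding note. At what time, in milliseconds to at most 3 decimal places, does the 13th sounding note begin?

1. 0.0ms @ 0 + 740.741ms (1)
2. 740.741ms @ 1 + 740.741ms (1)
3. 1481.481ms @ 2 + 740.741ms (1)
4. 2222.222ms @ 3 + 444.444ms (3/5)
5. 2666.667ms @ 18/5 + 444.444ms (3/5)
6. 3111.111ms @ 21/5 + 444.444ms (3/5)
7. 3555.556ms @ 24/5 + 444.444ms (3/5)
8. 4000.0ms @ 27/5 + 444.444ms (3/5)
9. 4444.444ms @ 6 + 1111.111ms (3/2)
10. 5555.556ms @ 15/2 + 1111.111ms (3/2)
11. 6666.667ms @ 9 + 2222.222ms (3)
12. 8888.889ms @ 12 + 888.889ms (6/5)
13. 9777.778ms @ 66/5 + 888.889ms (6/5)
14. 10666.667ms @ 72/5 + 888.889ms (6/5)
15. 11555.556ms @ 78/5 + 888.889ms (6/5)
16. 12444.444ms @ 84/5 + 1444.444ms (39/20)
17. 13888.889ms @ 75/4 + 555.556ms (3/4)
18. 14444.444ms @ 39/2 + 1111.111ms (3/2)
19. 15555.556ms @ 21 + 2222.222ms (3)

note 13 onset = 66/5b = 9777.778ms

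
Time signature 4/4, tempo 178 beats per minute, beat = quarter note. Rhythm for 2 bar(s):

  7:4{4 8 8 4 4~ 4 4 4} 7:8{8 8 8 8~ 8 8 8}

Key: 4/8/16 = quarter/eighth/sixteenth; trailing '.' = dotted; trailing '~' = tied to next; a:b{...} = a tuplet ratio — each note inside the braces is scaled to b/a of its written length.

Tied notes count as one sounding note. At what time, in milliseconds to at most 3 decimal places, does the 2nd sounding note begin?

1. 0.0ms @ 0 + 192.616ms (4/7)
2. 192.616ms @ 4/7 + 96.308ms (2/7)
3. 288.925ms @ 6/7 + 96.308ms (2/7)
4. 385.233ms @ 8/7 + 192.616ms (4/7)
5. 577.849ms @ 12/7 + 385.233ms (8/7)
6. 963.082ms @ 20/7 + 192.616ms (4/7)
7. 1155.698ms @ 24/7 + 192.616ms (4/7)
8. 1348.315ms @ 4 + 192.616ms (4/7)
9. 1540.931ms @ 32/7 + 192.616ms (4/7)
10. 1733.547ms @ 36/7 + 192.616ms (4/7)
11. 1926.164ms @ 40/7 + 385.233ms (8/7)
12. 2311.396ms @ 48/7 + 192.616ms (4/7)
13. 2504.013ms @ 52/7 + 192.616ms (4/7)

note 2 onset = 4/7b = 192.616ms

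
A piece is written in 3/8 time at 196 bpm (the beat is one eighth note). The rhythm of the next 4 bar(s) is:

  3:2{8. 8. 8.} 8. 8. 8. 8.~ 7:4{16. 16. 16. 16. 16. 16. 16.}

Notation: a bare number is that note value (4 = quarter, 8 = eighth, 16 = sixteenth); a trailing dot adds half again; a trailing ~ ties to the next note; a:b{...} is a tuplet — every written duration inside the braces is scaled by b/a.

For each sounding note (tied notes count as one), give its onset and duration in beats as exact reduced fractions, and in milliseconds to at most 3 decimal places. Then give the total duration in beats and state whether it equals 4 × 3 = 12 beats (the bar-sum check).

1) 0.0ms=0b +306.122ms=1b
2) 306.122ms=1b +306.122ms=1b
3) 612.245ms=2b +306.122ms=1b
4) 918.367ms=3b +459.184ms=3/2b
5) 1377.551ms=9/2b +459.184ms=3/2b
6) 1836.735ms=6b +459.184ms=3/2b
7) 2295.918ms=15/2b +590.379ms=27/14b
8) 2886.297ms=66/7b +131.195ms=3/7b
9) 3017.493ms=69/7b +131.195ms=3/7b
10) 3148.688ms=72/7b +131.195ms=3/7b
11) 3279.883ms=75/7b +131.195ms=3/7b
12) 3411.079ms=78/7b +131.195ms=3/7b
13) 3542.274ms=81/7b +131.195ms=3/7b
Σ=12b of 12 (196bpm 3/8) — PASS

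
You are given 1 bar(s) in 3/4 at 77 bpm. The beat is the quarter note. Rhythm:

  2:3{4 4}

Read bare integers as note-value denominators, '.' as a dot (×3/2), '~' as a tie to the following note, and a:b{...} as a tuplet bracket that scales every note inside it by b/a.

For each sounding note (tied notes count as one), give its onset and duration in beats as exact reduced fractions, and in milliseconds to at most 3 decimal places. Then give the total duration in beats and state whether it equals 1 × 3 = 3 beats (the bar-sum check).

1) 0.0ms=0b +1168.831ms=3/2b
2) 1168.831ms=3/2b +1168.831ms=3/2b
Σ=3b of 3 (77bpm 3/4) — PASS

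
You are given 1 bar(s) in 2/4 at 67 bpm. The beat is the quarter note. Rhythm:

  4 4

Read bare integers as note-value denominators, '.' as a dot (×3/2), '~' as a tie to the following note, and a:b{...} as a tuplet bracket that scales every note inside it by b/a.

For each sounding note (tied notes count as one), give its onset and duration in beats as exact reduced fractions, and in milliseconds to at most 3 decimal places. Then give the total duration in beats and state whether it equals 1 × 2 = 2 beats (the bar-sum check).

1) 0.0ms=0b +895.522ms=1b
2) 895.522ms=1b +895.522ms=1b
Σ=2b of 2 (67bpm 2/4) — PASS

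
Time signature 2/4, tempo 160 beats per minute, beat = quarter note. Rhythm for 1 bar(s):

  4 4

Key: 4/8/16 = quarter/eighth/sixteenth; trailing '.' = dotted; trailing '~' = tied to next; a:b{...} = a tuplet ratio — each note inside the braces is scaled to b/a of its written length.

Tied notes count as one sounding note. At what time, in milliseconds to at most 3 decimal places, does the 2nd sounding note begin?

1. 0.0ms @ 0 + 375.0ms (1)
2. 375.0ms @ 1 + 375.0ms (1)

note 2 onset = 1b = 375.0ms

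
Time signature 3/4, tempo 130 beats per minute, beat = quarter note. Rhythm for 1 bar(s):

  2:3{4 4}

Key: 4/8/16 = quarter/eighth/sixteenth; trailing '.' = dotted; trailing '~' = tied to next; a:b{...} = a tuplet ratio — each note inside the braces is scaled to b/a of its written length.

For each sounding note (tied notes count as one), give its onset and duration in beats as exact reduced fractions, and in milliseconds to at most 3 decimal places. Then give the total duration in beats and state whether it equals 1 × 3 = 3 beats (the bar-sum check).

1) 0.0ms=0b +692.308ms=3/2b
2) 692.308ms=3/2b +692.308ms=3/2b
Σ=3b of 3 (130bpm 3/4) — PASS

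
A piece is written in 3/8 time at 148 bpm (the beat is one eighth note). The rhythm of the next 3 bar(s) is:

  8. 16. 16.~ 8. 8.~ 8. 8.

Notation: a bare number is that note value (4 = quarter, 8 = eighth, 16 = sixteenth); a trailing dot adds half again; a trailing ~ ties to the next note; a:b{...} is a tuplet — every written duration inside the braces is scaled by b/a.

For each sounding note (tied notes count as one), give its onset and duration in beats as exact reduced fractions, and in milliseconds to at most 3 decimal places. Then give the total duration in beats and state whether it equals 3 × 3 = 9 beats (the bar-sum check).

1) 0.0ms=0b +608.108ms=3/2b
2) 608.108ms=3/2b +304.054ms=3/4b
3) 912.162ms=9/4b +912.162ms=9/4b
4) 1824.324ms=9/2b +1216.216ms=3b
5) 3040.541ms=15/2b +608.108ms=3/2b
Σ=9b of 9 (148bpm 3/8) — PASS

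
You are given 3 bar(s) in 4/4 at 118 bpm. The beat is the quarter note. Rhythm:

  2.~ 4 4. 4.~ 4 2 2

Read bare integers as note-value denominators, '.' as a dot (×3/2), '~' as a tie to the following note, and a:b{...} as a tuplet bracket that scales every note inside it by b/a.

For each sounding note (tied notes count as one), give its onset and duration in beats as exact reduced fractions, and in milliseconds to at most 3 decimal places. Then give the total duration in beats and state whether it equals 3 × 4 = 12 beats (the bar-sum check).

1) 0.0ms=0b +2033.898ms=4b
2) 2033.898ms=4b +762.712ms=3/2b
3) 2796.61ms=11/2b +1271.186ms=5/2b
4) 4067.797ms=8b +1016.949ms=2b
5) 5084.746ms=10b +1016.949ms=2b
Σ=12b of 12 (118bpm 4/4) — PASS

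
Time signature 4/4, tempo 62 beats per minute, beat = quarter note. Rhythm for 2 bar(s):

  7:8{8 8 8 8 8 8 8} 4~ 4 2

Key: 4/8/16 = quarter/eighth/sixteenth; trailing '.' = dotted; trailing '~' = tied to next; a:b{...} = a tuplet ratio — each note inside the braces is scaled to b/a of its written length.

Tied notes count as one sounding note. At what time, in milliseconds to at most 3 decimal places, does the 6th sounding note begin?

note 6 onset = 20/7b = 2764.977ms

1. 0.0ms @ 0 + 552.995ms (4/7)
2. 552.995ms @ 4/7 + 552.995ms (4/7)
3. 1105.991ms @ 8/7 + 552.995ms (4/7)
4. 1658.986ms @ 12/7 + 552.995ms (4/7)
5. 2211.982ms @ 16/7 + 552.995ms (4/7)
6. 2764.977ms @ 20/7 + 552.995ms (4/7)
7. 3317.972ms @ 24/7 + 552.995ms (4/7)
8. 3870.968ms @ 4 + 1935.484ms (2)
9. 5806.452ms @ 6 + 1935.484ms (2)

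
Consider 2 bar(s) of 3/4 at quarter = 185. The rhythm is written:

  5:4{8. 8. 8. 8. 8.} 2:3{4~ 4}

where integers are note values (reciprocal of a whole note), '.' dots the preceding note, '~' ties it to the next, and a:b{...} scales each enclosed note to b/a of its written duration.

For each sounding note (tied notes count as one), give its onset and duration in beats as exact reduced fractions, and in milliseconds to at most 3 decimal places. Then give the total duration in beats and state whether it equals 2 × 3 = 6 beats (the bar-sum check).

1) 0.0ms=0b +194.595ms=3/5b
2) 194.595ms=3/5b +194.595ms=3/5b
3) 389.189ms=6/5b +194.595ms=3/5b
4) 583.784ms=9/5b +194.595ms=3/5b
5) 778.378ms=12/5b +194.595ms=3/5b
6) 972.973ms=3b +972.973ms=3b
Σ=6b of 6 (185bpm 3/4) — PASS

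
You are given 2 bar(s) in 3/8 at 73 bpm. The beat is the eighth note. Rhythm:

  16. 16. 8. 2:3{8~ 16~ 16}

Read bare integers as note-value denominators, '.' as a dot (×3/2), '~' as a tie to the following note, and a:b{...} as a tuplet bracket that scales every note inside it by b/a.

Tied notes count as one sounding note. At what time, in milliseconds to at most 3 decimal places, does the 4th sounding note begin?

1. 0.0ms @ 0 + 616.438ms (3/4)
2. 616.438ms @ 3/4 + 616.438ms (3/4)
3. 1232.877ms @ 3/2 + 1232.877ms (3/2)
4. 2465.753ms @ 3 + 2465.753ms (3)

note 4 onset = 3b = 2465.753ms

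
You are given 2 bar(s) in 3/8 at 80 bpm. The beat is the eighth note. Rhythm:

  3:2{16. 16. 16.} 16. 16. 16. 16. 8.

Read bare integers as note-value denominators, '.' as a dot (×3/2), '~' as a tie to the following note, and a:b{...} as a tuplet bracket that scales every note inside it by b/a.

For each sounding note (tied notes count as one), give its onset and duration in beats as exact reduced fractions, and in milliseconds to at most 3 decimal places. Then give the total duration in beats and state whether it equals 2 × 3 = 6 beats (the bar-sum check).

1) 0.0ms=0b +375.0ms=1/2b
2) 375.0ms=1/2b +375.0ms=1/2b
3) 750.0ms=1b +375.0ms=1/2b
4) 1125.0ms=3/2b +562.5ms=3/4b
5) 1687.5ms=9/4b +562.5ms=3/4b
6) 2250.0ms=3b +562.5ms=3/4b
7) 2812.5ms=15/4b +562.5ms=3/4b
8) 3375.0ms=9/2b +1125.0ms=3/2b
Σ=6b of 6 (80bpm 3/8) — PASS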